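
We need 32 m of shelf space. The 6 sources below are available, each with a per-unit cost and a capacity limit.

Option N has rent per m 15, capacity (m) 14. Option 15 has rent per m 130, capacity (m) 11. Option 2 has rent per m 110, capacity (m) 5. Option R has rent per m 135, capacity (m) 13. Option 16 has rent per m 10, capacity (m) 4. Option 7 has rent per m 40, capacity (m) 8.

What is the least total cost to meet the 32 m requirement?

Cheapest first:
Option 16 at 10: take all 4 m → 28 still needed.
Option N (15): use full 14 → 14 m to go.
Option 7 at 40: take all 8 m → 6 still needed.
Option 2 (110): use full 5 → 1 m to go.
Take 1 from Option 15 at 130 to finish.
Option R: unused.
Cost = 4×10 + 14×15 + 8×40 + 5×110 + 1×130 = 1250.

1250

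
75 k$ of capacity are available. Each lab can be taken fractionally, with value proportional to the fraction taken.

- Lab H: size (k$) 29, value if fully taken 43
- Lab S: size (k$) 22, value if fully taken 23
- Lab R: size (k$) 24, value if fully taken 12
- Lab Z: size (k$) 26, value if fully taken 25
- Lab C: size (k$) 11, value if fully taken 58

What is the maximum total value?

Sort by value density: Lab C 58/11≈5.27, Lab H 43/29≈1.48, Lab S 23/22≈1.05, Lab Z 25/26≈0.962, Lab R 12/24≈0.5.
All 11 k$ of Lab C fit (value 58) — 64 remain.
Take all of Lab H (29 k$, value 43) — 35 k$ left.
Lab S: take in full, 22 k$ for value 23 — 13 left.
13 k$ left: a 13/26 share of Lab Z gives 25×13/26 = 12.5.
Total value = 136.5.

136.5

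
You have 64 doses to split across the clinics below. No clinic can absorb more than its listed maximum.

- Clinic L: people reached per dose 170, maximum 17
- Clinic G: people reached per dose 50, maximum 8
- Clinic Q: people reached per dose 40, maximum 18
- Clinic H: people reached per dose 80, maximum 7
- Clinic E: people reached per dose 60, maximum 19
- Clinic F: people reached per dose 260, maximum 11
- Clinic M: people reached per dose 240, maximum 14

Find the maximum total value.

Order the clinics by people reached per dose: Clinic F 260 > Clinic M 240 > Clinic L 170 > Clinic H 80 > Clinic E 60 > Clinic G 50 > Clinic Q 40.
Give Clinic F 11 to hit its cap of 11 — 53 left.
Give Clinic M 14 to hit its cap of 14 — 39 left.
Give Clinic L 17 to hit its cap of 17 — 22 left.
Clinic H takes 7 to reach its cap of 7 — 15 left.
Only 15 left; Clinic E takes them to reach 15.
Total = 170×17 + 80×7 + 60×15 + 260×11 + 240×14 = 10570.

10570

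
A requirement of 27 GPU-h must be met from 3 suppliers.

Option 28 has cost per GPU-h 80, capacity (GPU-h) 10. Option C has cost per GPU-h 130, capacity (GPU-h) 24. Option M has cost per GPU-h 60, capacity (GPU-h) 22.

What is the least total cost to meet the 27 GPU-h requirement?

1720

Use suppliers in increasing cost order.
Option M (60): use full 22 — 5 GPU-h to go.
Option 28 (80): take the remaining 5 — done.
Option C: unused.
Cost = 22×60 + 5×80 = 1720.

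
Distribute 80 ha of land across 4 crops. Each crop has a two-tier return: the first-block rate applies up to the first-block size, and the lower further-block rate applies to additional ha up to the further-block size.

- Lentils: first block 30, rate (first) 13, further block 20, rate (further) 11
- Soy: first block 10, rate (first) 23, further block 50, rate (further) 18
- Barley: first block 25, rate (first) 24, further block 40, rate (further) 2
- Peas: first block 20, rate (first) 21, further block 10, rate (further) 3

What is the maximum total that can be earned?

Rank every tier by rate: Barley/T1 24 > Soy/T1 23 > Peas/T1 21 > Soy/T2 18 > Lentils/T1 13 > Lentils/T2 11 > Peas/T2 3 > Barley/T2 2.
Fill Barley T1 block (25 at 24) ; 55 left.
Soy T1 at 23: fill all 10 ; 45 left.
Fill Peas T1 block (20 at 21) ; 25 left.
Soy T2 at 18: only 25 left, fill 25.
Total = 24×25 + 23×10 + 21×20 + 18×25 = 1700.

1700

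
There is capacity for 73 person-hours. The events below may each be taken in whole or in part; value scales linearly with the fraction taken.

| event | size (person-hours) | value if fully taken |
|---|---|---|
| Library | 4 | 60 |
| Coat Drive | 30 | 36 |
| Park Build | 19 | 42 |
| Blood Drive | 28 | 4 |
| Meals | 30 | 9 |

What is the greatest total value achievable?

144

Rank by value-to-size ratio: Library 60/4≈15, Park Build 42/19≈2.21, Coat Drive 36/30≈1.2, Meals 9/30≈0.3, Blood Drive 4/28≈0.143.
Library: take in full, 4 person-hours for value 60 → 69 left.
Park Build: take in full, 19 person-hours for value 42 → 50 left.
Take all of Coat Drive (30 person-hours, value 36) → 20 person-hours left.
Fill the last 20 person-hours with part of Meals: 20/30 of it earns 6.
Total value = 144.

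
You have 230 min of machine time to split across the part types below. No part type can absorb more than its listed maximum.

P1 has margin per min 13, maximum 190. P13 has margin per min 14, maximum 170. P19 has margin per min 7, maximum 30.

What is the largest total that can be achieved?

Highest margin per min first: P13 14 > P1 13 > P19 7.
Give P13 170 to hit its cap of 170 ; 60 left.
P1 has room for 190 but only 60 remain, so it gets 60.
Total = 13×60 + 14×170 = 3160.

3160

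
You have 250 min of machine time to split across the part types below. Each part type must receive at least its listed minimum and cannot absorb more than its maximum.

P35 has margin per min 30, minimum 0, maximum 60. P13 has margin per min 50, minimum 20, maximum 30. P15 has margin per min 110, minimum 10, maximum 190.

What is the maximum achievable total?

23300

Meeting every minimum uses 0+20+10 = 30 min, leaving 220.
Highest margin per min first: P15 110 > P13 50 > P35 30.
P15 takes 180 more to reach its cap of 190 — 40 left.
P13: +10 to 30 (cap) — 30 left.
P35: +30 (room for 60) → 30. Pool exhausted.
Total = 30×30 + 50×30 + 110×190 = 23300.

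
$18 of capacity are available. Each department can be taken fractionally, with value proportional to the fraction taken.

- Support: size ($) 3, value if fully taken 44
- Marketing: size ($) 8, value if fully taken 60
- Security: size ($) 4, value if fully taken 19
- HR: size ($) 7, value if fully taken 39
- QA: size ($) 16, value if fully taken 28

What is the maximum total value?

Sort by value density: Support 44/3≈14.7, Marketing 60/8≈7.5, HR 39/7≈5.57, Security 19/4≈4.75, QA 28/16≈1.75.
Take all of Support (3 $, value 44) → 15 $ left.
All 8 $ of Marketing fit (value 60) → 7 remain.
All 7 $ of HR fit (value 39) → 0 remain.
Total value = 143.

143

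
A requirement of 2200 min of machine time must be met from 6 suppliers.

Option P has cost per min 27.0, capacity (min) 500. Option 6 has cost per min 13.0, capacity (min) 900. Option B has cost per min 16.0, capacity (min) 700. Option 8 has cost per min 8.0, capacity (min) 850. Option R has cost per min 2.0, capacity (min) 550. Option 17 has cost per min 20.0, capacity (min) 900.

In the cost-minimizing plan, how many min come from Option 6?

800

Use suppliers in increasing cost order.
Option R at 2.0: take all 550 min ; 1650 still needed.
Take 850 from Option 8 at 8.0 ; need 800 more.
Take 800 from Option 6 at 13.0 to finish.
Option B, Option 17, Option P: unused.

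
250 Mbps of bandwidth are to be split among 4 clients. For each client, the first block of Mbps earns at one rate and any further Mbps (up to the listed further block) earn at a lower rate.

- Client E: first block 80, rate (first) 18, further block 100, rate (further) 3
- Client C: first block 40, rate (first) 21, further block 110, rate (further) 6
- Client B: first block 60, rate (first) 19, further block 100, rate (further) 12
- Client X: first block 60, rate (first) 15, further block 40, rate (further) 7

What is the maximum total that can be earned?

4440

Treat each block as its own option and order by rate: Client C/tier1 21 > Client B/tier1 19 > Client E/tier1 18 > Client X/tier1 15 > Client B/tier2 12 > Client X/tier2 7 > Client C/tier2 6 > Client E/tier2 3.
Client C tier1 at 21: fill all 40 — 210 left.
Client B tier1 at 19: fill all 60 — 150 left.
Client E/tier1 (18): +80 — 70 left.
Fill Client X tier1 block (60 at 15) — 10 left.
Client B tier2 at 12: only 10 left, fill 10.
Total = 21×40 + 19×60 + 18×80 + 15×60 + 12×10 = 4440.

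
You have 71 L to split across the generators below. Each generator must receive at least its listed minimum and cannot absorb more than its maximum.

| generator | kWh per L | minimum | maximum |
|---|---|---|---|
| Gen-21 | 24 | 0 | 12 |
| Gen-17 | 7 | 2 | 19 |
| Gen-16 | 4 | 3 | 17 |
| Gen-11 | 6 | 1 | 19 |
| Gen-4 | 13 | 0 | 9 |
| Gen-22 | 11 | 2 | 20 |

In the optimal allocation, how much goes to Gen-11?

Meeting every minimum uses 0+2+3+1+0+2 = 8 L, leaving 63.
Order the generators by kWh per L: Gen-21 24 > Gen-4 13 > Gen-22 11 > Gen-17 7 > Gen-11 6 > Gen-16 4.
Gen-21: +12 to 12 (cap) — 51 left.
Give Gen-4 9 more to hit its cap of 9 — 42 left.
Gen-22: +18 to 20 (cap) — 24 left.
Gen-17 takes 17 more to reach its cap of 19 — 7 left.
Only 7 left; Gen-11 takes them to reach 8.

8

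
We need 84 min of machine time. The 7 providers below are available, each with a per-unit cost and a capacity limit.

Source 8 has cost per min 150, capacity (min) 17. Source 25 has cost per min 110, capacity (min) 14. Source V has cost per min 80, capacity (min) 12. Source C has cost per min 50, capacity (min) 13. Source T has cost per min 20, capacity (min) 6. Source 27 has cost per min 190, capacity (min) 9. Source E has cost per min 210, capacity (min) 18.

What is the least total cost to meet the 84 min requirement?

Use providers in increasing cost order.
Source T (20): use full 6 ; 78 min to go.
Source C at 50: take all 13 min ; 65 still needed.
Source V (80): use full 12 ; 53 min to go.
Source 25 at 110: take all 14 min ; 39 still needed.
Source 8 (150): use full 17 ; 22 min to go.
Take 9 from Source 27 at 190 ; need 13 more.
Source E at 210: take 13 of its 18 ; requirement met.
Cost = 6×20 + 13×50 + 12×80 + 14×110 + 17×150 + 9×190 + 13×210 = 10260.

10260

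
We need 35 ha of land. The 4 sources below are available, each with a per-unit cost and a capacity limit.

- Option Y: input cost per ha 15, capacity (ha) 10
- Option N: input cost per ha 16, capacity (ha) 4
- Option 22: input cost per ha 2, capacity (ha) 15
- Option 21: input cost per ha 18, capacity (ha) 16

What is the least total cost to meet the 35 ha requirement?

Fill from the cheapest source first.
Take 15 from Option 22 at 2 → need 20 more.
Take 10 from Option Y at 15 → need 10 more.
Take 4 from Option N at 16 → need 6 more.
Take 6 from Option 21 at 18 to finish.
Cost = 15×2 + 10×15 + 4×16 + 6×18 = 352.

352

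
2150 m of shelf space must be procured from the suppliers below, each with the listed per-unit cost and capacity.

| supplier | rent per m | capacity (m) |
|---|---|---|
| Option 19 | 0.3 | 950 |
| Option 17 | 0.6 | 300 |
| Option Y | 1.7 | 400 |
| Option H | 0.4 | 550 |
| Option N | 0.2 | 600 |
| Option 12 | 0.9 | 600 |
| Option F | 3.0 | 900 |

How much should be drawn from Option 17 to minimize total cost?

Fill from the cheapest supplier first.
Option N at 0.2: take all 600 m ; 1550 still needed.
Take 950 from Option 19 at 0.3 ; need 600 more.
Option H (0.4): use full 550 ; 50 m to go.
Option 17 at 0.6: take 50 of its 300 ; requirement met.
Option 12, Option Y, Option F: unused.

50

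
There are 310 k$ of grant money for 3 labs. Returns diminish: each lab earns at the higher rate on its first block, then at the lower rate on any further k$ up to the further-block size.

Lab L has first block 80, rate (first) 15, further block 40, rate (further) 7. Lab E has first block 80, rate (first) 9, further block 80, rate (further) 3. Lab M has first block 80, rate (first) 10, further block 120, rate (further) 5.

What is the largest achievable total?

3150

Treat each block as its own option and order by rate: Lab L/first 15 > Lab M/first 10 > Lab E/first 9 > Lab L/second 7 > Lab M/second 5 > Lab E/second 3.
Lab L first at 15: fill all 80 → 230 left.
Fill Lab M first block (80 at 10) → 150 left.
Fill Lab E first block (80 at 9) → 70 left.
Fill Lab L second block (40 at 7) → 30 left.
30 remain; put them into Lab M second at 5.
Total = 15×80 + 10×80 + 9×80 + 7×40 + 5×30 = 3150.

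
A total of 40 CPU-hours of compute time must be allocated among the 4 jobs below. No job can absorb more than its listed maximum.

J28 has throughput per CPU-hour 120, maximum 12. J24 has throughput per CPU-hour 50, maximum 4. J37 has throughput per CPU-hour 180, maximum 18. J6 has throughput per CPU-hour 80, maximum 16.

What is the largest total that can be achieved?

Highest throughput per CPU-hour first: J37 180 > J28 120 > J6 80 > J24 50.
J37 takes 18 to reach its cap of 18 → 22 left.
Give J28 12 to hit its cap of 12 → 10 left.
J6: +10 (room for 16) → 10. Pool exhausted.
Total = 120×12 + 180×18 + 80×10 = 5480.

5480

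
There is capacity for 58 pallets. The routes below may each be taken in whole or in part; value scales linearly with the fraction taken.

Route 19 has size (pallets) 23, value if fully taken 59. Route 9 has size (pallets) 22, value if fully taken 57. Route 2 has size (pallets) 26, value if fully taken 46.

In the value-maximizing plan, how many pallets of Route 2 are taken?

13

Best value per unit of size first: Route 9 57/22≈2.59, Route 19 59/23≈2.57, Route 2 46/26≈1.77.
All 22 pallets of Route 9 fit (value 57) ; 36 remain.
All 23 pallets of Route 19 fit (value 59) ; 13 remain.
Only 13 pallets remain; take 13/26 of Route 2 for value 46×13/26 = 23.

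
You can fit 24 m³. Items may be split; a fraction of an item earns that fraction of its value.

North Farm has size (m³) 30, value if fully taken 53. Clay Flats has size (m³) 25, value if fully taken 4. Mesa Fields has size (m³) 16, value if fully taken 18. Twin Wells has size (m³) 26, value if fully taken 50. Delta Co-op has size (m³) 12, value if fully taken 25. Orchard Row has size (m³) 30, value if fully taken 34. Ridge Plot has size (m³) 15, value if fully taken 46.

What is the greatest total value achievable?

64.75

Best value per unit of size first: Ridge Plot 46/15≈3.07, Delta Co-op 25/12≈2.08, Twin Wells 50/26≈1.92, North Farm 53/30≈1.77, Orchard Row 34/30≈1.13, Mesa Fields 18/16≈1.12, Clay Flats 4/25≈0.16.
Take all of Ridge Plot (15 m³, value 46) ; 9 m³ left.
Fill the last 9 m³ with part of Delta Co-op: 9/12 of it earns 18.75.
Total value = 64.75.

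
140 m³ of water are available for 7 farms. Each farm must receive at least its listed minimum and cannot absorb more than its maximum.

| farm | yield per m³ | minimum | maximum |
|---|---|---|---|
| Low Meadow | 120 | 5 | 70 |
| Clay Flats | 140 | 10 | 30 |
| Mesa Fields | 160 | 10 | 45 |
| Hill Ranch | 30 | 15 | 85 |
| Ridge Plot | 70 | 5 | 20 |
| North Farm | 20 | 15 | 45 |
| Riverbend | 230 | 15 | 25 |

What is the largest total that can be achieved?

Meeting every minimum uses 5+10+10+15+5+15+15 = 75 m³, leaving 65.
Rank by yield per m³: Riverbend 230 > Mesa Fields 160 > Clay Flats 140 > Low Meadow 120 > Ridge Plot 70 > Hill Ranch 30 > North Farm 20.
Riverbend: +10 to 25 (cap) → 55 left.
Mesa Fields takes 35 more to reach its cap of 45 → 20 left.
Clay Flats: +20 to 30 (cap) → 0 left.
Total = 120×5 + 140×30 + 160×45 + 30×15 + 70×5 + 20×15 + 230×25 = 18850.

18850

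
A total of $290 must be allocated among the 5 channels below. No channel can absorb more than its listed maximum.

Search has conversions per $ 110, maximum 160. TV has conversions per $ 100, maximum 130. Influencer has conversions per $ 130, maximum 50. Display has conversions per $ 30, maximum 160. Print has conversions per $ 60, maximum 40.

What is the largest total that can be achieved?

32100

Highest conversions per $ first: Influencer 130 > Search 110 > TV 100 > Print 60 > Display 30.
Influencer: +50 to 50 (cap) ; 240 left.
Search takes 160 to reach its cap of 160 ; 80 left.
TV: +80 (room for 130) → 80. Pool exhausted.
Total = 110×160 + 100×80 + 130×50 = 32100.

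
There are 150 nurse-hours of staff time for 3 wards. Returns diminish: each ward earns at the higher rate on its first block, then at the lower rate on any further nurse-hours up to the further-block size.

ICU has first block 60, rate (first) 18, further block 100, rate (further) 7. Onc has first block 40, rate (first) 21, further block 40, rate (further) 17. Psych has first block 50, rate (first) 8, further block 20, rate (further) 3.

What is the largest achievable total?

Order all 6 blocks by rate: Onc/tier1 21 > ICU/tier1 18 > Onc/tier2 17 > Psych/tier1 8 > ICU/tier2 7 > Psych/tier2 3.
Onc/tier1 (21): +40 — 110 left.
ICU/tier1 (18): +60 — 50 left.
Onc tier2 at 17: fill all 40 — 10 left.
Psych tier1 at 8: only 10 left, fill 10.
Total = 21×40 + 18×60 + 17×40 + 8×10 = 2680.

2680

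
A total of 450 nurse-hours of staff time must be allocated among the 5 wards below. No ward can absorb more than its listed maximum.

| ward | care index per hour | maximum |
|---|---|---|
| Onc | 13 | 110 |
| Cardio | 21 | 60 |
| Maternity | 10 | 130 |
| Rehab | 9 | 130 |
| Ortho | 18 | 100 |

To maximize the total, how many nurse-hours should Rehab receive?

Highest care index per hour first: Cardio 21 > Ortho 18 > Onc 13 > Maternity 10 > Rehab 9.
Cardio: +60 to 60 (cap) → 390 left.
Ortho: +100 to 100 (cap) → 290 left.
Give Onc 110 to hit its cap of 110 → 180 left.
Maternity: +130 to 130 (cap) → 50 left.
Only 50 left; Rehab takes them to reach 50.

50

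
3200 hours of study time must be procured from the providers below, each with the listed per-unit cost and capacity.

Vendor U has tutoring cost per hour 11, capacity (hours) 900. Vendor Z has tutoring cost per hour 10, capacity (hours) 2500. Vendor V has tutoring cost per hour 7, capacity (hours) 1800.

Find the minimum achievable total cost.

26600

Cheapest first:
Vendor V at 7: take all 1800 hours — 1400 still needed.
Vendor Z (10): take the remaining 1400 — done.
Vendor U: unused.
Cost = 1800×7 + 1400×10 = 26600.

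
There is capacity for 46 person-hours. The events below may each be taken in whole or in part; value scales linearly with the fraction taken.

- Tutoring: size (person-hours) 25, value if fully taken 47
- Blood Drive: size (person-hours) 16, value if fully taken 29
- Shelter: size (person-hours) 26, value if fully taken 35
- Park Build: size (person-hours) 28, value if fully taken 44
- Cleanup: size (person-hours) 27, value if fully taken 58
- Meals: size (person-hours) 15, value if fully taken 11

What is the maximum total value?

93.72

Sort by value density: Cleanup 58/27≈2.15, Tutoring 47/25≈1.88, Blood Drive 29/16≈1.81, Park Build 44/28≈1.57, Shelter 35/26≈1.35, Meals 11/15≈0.733.
Take all of Cleanup (27 person-hours, value 58) → 19 person-hours left.
Only 19 person-hours remain; take 19/25 of Tutoring for value 47×19/25 = 35.72.
Total value = 93.72.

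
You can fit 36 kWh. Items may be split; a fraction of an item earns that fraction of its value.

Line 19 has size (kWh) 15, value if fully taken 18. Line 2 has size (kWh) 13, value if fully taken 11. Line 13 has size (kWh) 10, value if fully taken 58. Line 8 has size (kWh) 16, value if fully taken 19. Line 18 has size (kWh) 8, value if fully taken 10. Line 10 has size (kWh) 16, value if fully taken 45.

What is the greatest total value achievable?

Best value per unit of size first: Line 13 58/10≈5.8, Line 10 45/16≈2.81, Line 18 10/8≈1.25, Line 19 18/15≈1.2, Line 8 19/16≈1.19, Line 2 11/13≈0.846.
Line 13: take in full, 10 kWh for value 58 → 26 left.
All 16 kWh of Line 10 fit (value 45) → 10 remain.
Line 18: take in full, 8 kWh for value 10 → 2 left.
2 kWh left: a 2/15 share of Line 19 gives 18×2/15 = 2.4.
Total value = 115.4.

115.4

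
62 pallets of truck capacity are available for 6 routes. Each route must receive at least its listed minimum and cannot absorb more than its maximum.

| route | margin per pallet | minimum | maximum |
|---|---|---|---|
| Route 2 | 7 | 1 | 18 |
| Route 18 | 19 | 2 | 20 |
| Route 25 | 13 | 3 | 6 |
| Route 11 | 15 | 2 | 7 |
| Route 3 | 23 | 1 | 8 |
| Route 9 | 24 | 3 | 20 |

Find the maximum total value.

1234

Meeting every minimum uses 1+2+3+2+1+3 = 12 pallets, leaving 50.
Order the routes by margin per pallet: Route 9 24 > Route 3 23 > Route 18 19 > Route 11 15 > Route 25 13 > Route 2 7.
Give Route 9 17 more to hit its cap of 20 → 33 left.
Give Route 3 7 more to hit its cap of 8 → 26 left.
Route 18 takes 18 more to reach its cap of 20 → 8 left.
Give Route 11 5 more to hit its cap of 7 → 3 left.
Route 25 takes 3 more to reach its cap of 6 → 0 left.
Total = 7×1 + 19×20 + 13×6 + 15×7 + 23×8 + 24×20 = 1234.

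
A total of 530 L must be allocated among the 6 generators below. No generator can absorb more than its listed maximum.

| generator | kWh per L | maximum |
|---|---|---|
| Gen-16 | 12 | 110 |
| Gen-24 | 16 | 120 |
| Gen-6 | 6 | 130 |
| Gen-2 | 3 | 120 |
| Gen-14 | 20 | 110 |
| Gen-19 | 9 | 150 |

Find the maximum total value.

7030

Highest kWh per L first: Gen-14 20 > Gen-24 16 > Gen-16 12 > Gen-19 9 > Gen-6 6 > Gen-2 3.
Give Gen-14 110 to hit its cap of 110 — 420 left.
Give Gen-24 120 to hit its cap of 120 — 300 left.
Gen-16: +110 to 110 (cap) — 190 left.
Gen-19 takes 150 to reach its cap of 150 — 40 left.
Gen-6: +40 (room for 130) → 40. Pool exhausted.
Total = 12×110 + 16×120 + 6×40 + 20×110 + 9×150 = 7030.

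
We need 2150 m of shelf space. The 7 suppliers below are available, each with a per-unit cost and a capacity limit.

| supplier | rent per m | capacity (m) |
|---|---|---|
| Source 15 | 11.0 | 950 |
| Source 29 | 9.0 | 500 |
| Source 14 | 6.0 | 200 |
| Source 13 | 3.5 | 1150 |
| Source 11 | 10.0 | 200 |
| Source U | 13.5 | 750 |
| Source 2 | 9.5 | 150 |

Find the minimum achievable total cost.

Fill from the cheapest supplier first.
Take 1150 from Source 13 at 3.5 → need 1000 more.
Source 14 (6.0): use full 200 → 800 m to go.
Take 500 from Source 29 at 9.0 → need 300 more.
Source 2 at 9.5: take all 150 m → 150 still needed.
Take 150 from Source 11 at 10.0 to finish.
Source 15, Source U: unused.
Cost = 1150×3.5 + 200×6.0 + 500×9.0 + 150×9.5 + 150×10.0 = 12650.

12650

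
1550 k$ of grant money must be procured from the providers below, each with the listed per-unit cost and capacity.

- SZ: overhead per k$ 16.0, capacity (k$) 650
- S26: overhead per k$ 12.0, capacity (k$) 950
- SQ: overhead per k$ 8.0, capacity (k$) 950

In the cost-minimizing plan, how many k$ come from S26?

Cheapest first:
SQ (8.0): use full 950 — 600 k$ to go.
S26 (12.0): take the remaining 600 — done.
SZ: unused.

600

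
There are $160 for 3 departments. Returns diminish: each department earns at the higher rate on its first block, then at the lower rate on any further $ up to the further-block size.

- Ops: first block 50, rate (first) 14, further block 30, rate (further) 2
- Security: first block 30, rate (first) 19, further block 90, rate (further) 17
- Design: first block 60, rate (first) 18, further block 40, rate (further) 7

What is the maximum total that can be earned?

Treat each block as its own option and order by rate: Security/tier1 19 > Design/tier1 18 > Security/tier2 17 > Ops/tier1 14 > Design/tier2 7 > Ops/tier2 2.
Security/tier1 (19): +30 → 130 left.
Design/tier1 (18): +60 → 70 left.
Security/tier2: +70 of 90 at 17; pool empty.
Total = 19×30 + 18×60 + 17×70 = 2840.

2840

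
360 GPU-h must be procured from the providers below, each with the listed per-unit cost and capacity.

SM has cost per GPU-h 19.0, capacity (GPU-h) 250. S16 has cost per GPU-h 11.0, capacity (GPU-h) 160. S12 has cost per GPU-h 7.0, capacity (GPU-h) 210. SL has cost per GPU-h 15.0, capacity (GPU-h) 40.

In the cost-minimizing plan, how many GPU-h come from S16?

150

Use providers in increasing cost order.
Take 210 from S12 at 7.0 — need 150 more.
S16 (11.0): take the remaining 150 — done.
SL, SM: unused.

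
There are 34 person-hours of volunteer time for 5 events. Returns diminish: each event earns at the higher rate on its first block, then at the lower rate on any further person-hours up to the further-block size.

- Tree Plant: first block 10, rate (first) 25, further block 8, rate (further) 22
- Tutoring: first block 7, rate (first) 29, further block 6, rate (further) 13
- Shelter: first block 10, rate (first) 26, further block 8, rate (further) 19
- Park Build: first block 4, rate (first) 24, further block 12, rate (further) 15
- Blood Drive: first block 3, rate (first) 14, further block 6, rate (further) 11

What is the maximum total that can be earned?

875

Rank every tier by rate: Tutoring/tier1 29 > Shelter/tier1 26 > Tree Plant/tier1 25 > Park Build/tier1 24 > Tree Plant/tier2 22 > Shelter/tier2 19 > Park Build/tier2 15 > Blood Drive/tier1 14 > Tutoring/tier2 13 > Blood Drive/tier2 11.
Fill Tutoring tier1 block (7 at 29) — 27 left.
Fill Shelter tier1 block (10 at 26) — 17 left.
Tree Plant tier1 at 25: fill all 10 — 7 left.
Park Build/tier1 (24): +4 — 3 left.
3 remain; put them into Tree Plant tier2 at 22.
Total = 29×7 + 26×10 + 25×10 + 24×4 + 22×3 = 875.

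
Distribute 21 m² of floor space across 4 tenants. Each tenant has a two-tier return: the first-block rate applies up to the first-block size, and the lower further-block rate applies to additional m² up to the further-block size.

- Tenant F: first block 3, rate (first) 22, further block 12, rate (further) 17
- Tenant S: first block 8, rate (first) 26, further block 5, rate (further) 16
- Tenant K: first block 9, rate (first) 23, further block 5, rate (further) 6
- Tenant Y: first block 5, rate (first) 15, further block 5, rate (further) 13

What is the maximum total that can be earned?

Order all 8 blocks by rate: Tenant S/first 26 > Tenant K/first 23 > Tenant F/first 22 > Tenant F/second 17 > Tenant S/second 16 > Tenant Y/first 15 > Tenant Y/second 13 > Tenant K/second 6.
Fill Tenant S first block (8 at 26) → 13 left.
Fill Tenant K first block (9 at 23) → 4 left.
Tenant F first at 22: fill all 3 → 1 left.
Tenant F second at 17: only 1 left, fill 1.
Total = 26×8 + 23×9 + 22×3 + 17×1 = 498.

498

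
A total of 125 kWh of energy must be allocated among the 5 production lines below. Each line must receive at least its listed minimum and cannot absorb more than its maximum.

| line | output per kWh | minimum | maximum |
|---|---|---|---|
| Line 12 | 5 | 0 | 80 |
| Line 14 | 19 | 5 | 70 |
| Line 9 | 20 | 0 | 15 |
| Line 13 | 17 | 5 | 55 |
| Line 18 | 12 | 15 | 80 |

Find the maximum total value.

Meeting every minimum uses 0+5+0+5+15 = 25 kWh, leaving 100.
Order the production lines by output per kWh: Line 9 20 > Line 14 19 > Line 13 17 > Line 18 12 > Line 12 5.
Give Line 9 15 more to hit its cap of 15 → 85 left.
Line 14: +65 to 70 (cap) → 20 left.
Line 13 has room for 50 more but only 20 remain, so it gets 25.
Total = 19×70 + 20×15 + 17×25 + 12×15 = 2235.

2235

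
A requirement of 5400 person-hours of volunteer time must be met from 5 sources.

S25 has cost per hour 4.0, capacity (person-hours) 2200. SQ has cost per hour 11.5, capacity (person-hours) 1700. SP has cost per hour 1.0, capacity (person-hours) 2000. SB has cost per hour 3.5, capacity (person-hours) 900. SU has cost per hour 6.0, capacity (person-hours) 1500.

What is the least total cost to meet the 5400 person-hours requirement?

15750

Fill from the cheapest source first.
SP (1.0): use full 2000 ; 3400 person-hours to go.
SB (3.5): use full 900 ; 2500 person-hours to go.
S25 (4.0): use full 2200 ; 300 person-hours to go.
Take 300 from SU at 6.0 to finish.
SQ: unused.
Cost = 2000×1.0 + 900×3.5 + 2200×4.0 + 300×6.0 = 15750.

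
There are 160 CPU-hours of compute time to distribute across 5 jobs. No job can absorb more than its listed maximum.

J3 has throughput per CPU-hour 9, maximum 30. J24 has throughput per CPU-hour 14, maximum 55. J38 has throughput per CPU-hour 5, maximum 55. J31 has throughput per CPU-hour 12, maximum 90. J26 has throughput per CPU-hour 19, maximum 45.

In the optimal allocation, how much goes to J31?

60

Highest throughput per CPU-hour first: J26 19 > J24 14 > J31 12 > J3 9 > J38 5.
Give J26 45 to hit its cap of 45 — 115 left.
J24 takes 55 to reach its cap of 55 — 60 left.
J31: +60 (room for 90) → 60. Pool exhausted.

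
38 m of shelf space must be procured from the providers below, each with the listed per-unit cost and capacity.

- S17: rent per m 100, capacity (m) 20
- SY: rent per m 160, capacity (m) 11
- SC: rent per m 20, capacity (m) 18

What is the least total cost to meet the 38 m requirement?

Cheapest first:
SC at 20: take all 18 m ; 20 still needed.
S17 at 100: take all 20 m ; 0 still needed.
SY: unused.
Cost = 18×20 + 20×100 = 2360.

2360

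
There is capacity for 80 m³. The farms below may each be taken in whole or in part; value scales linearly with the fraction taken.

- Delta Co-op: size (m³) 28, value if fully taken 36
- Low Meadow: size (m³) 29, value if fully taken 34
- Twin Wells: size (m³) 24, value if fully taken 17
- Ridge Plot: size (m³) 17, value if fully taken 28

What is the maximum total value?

Sort by value density: Ridge Plot 28/17≈1.65, Delta Co-op 36/28≈1.29, Low Meadow 34/29≈1.17, Twin Wells 17/24≈0.708.
Take all of Ridge Plot (17 m³, value 28) ; 63 m³ left.
Delta Co-op: take in full, 28 m³ for value 36 ; 35 left.
Take all of Low Meadow (29 m³, value 34) ; 6 m³ left.
6 m³ left: a 6/24 share of Twin Wells gives 17×6/24 = 4.25.
Total value = 102.25.

102.25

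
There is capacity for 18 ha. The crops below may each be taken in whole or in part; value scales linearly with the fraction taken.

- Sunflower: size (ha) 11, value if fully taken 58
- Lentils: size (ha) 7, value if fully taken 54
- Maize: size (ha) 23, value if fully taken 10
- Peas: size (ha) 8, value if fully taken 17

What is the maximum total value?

112

Best value per unit of size first: Lentils 54/7≈7.71, Sunflower 58/11≈5.27, Peas 17/8≈2.12, Maize 10/23≈0.435.
Lentils: take in full, 7 ha for value 54 ; 11 left.
Sunflower: take in full, 11 ha for value 58 ; 0 left.
Total value = 112.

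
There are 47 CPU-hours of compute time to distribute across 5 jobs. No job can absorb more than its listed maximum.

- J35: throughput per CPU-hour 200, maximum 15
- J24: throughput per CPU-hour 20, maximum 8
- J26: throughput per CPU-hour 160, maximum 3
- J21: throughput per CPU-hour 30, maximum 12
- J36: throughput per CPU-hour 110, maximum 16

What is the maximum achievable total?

5620

Highest throughput per CPU-hour first: J35 200 > J26 160 > J36 110 > J21 30 > J24 20.
J35: +15 to 15 (cap) → 32 left.
J26 takes 3 to reach its cap of 3 → 29 left.
J36: +16 to 16 (cap) → 13 left.
J21 takes 12 to reach its cap of 12 → 1 left.
Only 1 left; J24 takes them to reach 1.
Total = 200×15 + 20×1 + 160×3 + 30×12 + 110×16 = 5620.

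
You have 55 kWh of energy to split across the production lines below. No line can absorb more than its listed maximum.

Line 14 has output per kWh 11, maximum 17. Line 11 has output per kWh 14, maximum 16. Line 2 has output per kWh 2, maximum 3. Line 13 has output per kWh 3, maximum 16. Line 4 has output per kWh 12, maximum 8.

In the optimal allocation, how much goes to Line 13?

14

Highest output per kWh first: Line 11 14 > Line 4 12 > Line 14 11 > Line 13 3 > Line 2 2.
Give Line 11 16 to hit its cap of 16 — 39 left.
Line 4 takes 8 to reach its cap of 8 — 31 left.
Line 14 takes 17 to reach its cap of 17 — 14 left.
Only 14 left; Line 13 takes them to reach 14.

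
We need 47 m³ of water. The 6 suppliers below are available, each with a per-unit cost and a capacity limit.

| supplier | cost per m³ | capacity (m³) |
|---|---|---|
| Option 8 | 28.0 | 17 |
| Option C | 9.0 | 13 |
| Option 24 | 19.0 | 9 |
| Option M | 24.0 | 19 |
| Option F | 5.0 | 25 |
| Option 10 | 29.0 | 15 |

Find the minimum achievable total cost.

Fill from the cheapest supplier first.
Option F at 5.0: take all 25 m³ → 22 still needed.
Take 13 from Option C at 9.0 → need 9 more.
Option 24 at 19.0: take all 9 m³ → 0 still needed.
Option M, Option 8, Option 10: unused.
Cost = 25×5.0 + 13×9.0 + 9×19.0 = 413.

413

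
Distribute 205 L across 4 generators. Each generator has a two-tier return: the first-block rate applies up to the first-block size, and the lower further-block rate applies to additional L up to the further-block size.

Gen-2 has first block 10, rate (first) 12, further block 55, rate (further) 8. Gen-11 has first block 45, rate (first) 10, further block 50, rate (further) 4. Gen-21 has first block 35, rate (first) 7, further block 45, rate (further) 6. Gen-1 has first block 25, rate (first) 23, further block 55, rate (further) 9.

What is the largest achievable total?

2185

Treat each block as its own option and order by rate: Gen-1/T1 23 > Gen-2/T1 12 > Gen-11/T1 10 > Gen-1/T2 9 > Gen-2/T2 8 > Gen-21/T1 7 > Gen-21/T2 6 > Gen-11/T2 4.
Gen-1/T1 (23): +25 ; 180 left.
Fill Gen-2 T1 block (10 at 12) ; 170 left.
Gen-11/T1 (10): +45 ; 125 left.
Gen-1 T2 at 9: fill all 55 ; 70 left.
Gen-2/T2 (8): +55 ; 15 left.
Gen-21/T1: +15 of 35 at 7; pool empty.
Total = 23×25 + 12×10 + 10×45 + 9×55 + 8×55 + 7×15 = 2185.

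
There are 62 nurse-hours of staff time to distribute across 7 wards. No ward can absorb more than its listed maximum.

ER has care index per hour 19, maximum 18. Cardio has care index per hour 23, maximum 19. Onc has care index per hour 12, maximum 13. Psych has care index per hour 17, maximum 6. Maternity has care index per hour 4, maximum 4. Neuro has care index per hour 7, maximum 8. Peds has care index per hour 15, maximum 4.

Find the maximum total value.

1111

Highest care index per hour first: Cardio 23 > ER 19 > Psych 17 > Peds 15 > Onc 12 > Neuro 7 > Maternity 4.
Cardio takes 19 to reach its cap of 19 ; 43 left.
Give ER 18 to hit its cap of 18 ; 25 left.
Give Psych 6 to hit its cap of 6 ; 19 left.
Peds: +4 to 4 (cap) ; 15 left.
Give Onc 13 to hit its cap of 13 ; 2 left.
Only 2 left; Neuro takes them to reach 2.
Total = 19×18 + 23×19 + 12×13 + 17×6 + 7×2 + 15×4 = 1111.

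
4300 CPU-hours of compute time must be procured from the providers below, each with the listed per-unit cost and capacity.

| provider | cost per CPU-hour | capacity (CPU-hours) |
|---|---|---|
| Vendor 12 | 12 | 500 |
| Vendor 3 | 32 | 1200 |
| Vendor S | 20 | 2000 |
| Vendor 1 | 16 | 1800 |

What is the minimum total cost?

74800

Cheapest first:
Vendor 12 (12): use full 500 — 3800 CPU-hours to go.
Take 1800 from Vendor 1 at 16 — need 2000 more.
Vendor S (20): use full 2000 — 0 CPU-hours to go.
Vendor 3: unused.
Cost = 500×12 + 1800×16 + 2000×20 = 74800.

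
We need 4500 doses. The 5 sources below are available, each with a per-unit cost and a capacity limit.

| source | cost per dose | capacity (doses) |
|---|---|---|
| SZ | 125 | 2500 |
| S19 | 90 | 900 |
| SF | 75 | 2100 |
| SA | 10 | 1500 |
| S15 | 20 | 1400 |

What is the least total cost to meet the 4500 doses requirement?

Fill from the cheapest source first.
Take 1500 from SA at 10 ; need 3000 more.
Take 1400 from S15 at 20 ; need 1600 more.
SF at 75: take 1600 of its 2100 ; requirement met.
S19, SZ: unused.
Cost = 1500×10 + 1400×20 + 1600×75 = 163000.

163000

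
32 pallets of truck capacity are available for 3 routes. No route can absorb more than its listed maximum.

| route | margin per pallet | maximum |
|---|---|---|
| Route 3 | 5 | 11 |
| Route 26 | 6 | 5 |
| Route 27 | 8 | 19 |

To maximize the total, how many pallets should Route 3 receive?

Order the routes by margin per pallet: Route 27 8 > Route 26 6 > Route 3 5.
Route 27: +19 to 19 (cap) — 13 left.
Route 26 takes 5 to reach its cap of 5 — 8 left.
Route 3 has room for 11 but only 8 remain, so it gets 8.

8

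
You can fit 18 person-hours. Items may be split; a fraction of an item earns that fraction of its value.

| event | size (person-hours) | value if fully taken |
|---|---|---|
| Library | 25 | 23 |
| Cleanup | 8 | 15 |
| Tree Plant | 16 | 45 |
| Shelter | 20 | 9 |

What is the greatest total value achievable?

Rank by value-to-size ratio: Tree Plant 45/16≈2.81, Cleanup 15/8≈1.88, Library 23/25≈0.92, Shelter 9/20≈0.45.
Take all of Tree Plant (16 person-hours, value 45) — 2 person-hours left.
Only 2 person-hours remain; take 2/8 of Cleanup for value 15×2/8 = 3.75.
Total value = 48.75.

48.75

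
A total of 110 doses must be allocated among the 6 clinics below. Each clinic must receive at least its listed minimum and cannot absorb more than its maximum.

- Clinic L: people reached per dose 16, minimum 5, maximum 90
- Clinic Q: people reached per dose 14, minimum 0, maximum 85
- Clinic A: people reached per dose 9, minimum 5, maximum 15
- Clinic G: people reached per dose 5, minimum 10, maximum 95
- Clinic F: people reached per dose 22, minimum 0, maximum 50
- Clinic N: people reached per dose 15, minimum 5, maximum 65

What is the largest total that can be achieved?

1910

Meeting every minimum uses 5+0+5+10+0+5 = 25 doses, leaving 85.
Highest people reached per dose first: Clinic F 22 > Clinic L 16 > Clinic N 15 > Clinic Q 14 > Clinic A 9 > Clinic G 5.
Give Clinic F 50 more to hit its cap of 50 — 35 left.
Clinic L has room for 85 more but only 35 remain, so it gets 40.
Total = 16×40 + 9×5 + 5×10 + 22×50 + 15×5 = 1910.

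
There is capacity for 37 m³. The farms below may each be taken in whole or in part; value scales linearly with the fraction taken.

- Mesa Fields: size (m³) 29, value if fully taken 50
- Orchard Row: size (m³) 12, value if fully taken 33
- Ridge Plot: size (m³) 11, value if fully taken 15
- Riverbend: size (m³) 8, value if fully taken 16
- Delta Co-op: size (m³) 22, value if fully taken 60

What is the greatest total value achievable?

Sort by value density: Orchard Row 33/12≈2.75, Delta Co-op 60/22≈2.73, Riverbend 16/8≈2, Mesa Fields 50/29≈1.72, Ridge Plot 15/11≈1.36.
Take all of Orchard Row (12 m³, value 33) → 25 m³ left.
Take all of Delta Co-op (22 m³, value 60) → 3 m³ left.
3 m³ left: a 3/8 share of Riverbend gives 16×3/8 = 6.
Total value = 99.

99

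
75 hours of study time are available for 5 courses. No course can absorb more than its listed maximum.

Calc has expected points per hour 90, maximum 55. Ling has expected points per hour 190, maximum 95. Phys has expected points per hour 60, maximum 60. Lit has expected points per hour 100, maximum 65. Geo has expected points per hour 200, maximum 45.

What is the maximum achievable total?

14700

Order the courses by expected points per hour: Geo 200 > Ling 190 > Lit 100 > Calc 90 > Phys 60.
Geo takes 45 to reach its cap of 45 ; 30 left.
Ling has room for 95 but only 30 remain, so it gets 30.
Total = 190×30 + 200×45 = 14700.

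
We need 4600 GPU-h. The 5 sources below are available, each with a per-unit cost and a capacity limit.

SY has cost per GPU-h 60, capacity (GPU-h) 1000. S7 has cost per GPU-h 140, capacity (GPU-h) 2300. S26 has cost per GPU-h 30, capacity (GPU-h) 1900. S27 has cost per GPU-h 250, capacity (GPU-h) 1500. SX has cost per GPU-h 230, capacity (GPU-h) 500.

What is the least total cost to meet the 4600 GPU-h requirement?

355000

Cheapest first:
S26 (30): use full 1900 → 2700 GPU-h to go.
Take 1000 from SY at 60 → need 1700 more.
Take 1700 from S7 at 140 to finish.
SX, S27: unused.
Cost = 1900×30 + 1000×60 + 1700×140 = 355000.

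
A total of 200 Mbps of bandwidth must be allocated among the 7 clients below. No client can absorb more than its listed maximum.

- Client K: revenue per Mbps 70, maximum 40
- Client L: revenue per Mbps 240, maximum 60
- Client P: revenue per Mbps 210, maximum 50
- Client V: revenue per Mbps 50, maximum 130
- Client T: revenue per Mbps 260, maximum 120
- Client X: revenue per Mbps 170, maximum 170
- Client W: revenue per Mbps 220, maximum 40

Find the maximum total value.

50000

Highest revenue per Mbps first: Client T 260 > Client L 240 > Client W 220 > Client P 210 > Client X 170 > Client K 70 > Client V 50.
Client T takes 120 to reach its cap of 120 → 80 left.
Client L: +60 to 60 (cap) → 20 left.
Only 20 left; Client W takes them to reach 20.
Total = 240×60 + 260×120 + 220×20 = 50000.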